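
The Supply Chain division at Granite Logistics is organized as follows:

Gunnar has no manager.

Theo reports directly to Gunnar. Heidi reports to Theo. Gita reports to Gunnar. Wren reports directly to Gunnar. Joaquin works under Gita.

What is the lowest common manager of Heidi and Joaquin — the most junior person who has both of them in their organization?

Gunnar

Heidi's chain of managers is Theo, Gunnar. Joaquin's chain of managers is Gita, Gunnar. The first manager that appears in both chains is Gunnar.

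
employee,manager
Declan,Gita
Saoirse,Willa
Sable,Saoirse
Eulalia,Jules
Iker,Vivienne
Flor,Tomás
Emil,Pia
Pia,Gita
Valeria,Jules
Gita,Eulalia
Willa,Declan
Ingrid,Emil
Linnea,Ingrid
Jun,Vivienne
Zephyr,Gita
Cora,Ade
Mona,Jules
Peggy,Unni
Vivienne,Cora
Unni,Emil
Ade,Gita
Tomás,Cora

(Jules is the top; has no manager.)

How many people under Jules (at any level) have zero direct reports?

9

The people in Jules's organization with no one reporting to them are Mona, Valeria, Zephyr, Flor, Iker, Jun, Sable, Linnea, Peggy. That is 9.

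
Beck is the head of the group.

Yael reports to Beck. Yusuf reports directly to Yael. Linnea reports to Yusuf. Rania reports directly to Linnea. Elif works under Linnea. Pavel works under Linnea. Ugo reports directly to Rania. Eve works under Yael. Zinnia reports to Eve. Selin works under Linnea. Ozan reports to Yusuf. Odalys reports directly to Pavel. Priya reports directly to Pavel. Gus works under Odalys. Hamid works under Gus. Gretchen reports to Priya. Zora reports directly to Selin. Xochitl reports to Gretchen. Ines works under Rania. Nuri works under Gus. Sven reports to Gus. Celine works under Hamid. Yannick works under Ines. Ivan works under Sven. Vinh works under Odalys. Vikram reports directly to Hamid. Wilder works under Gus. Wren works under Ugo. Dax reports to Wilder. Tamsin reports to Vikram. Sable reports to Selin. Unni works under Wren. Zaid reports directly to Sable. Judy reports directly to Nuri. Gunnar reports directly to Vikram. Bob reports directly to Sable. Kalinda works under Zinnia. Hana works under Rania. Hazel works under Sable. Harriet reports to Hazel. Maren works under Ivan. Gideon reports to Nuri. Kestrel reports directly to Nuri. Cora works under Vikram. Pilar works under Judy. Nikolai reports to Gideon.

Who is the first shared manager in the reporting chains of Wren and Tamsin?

Linnea

Wren's chain of managers is Ugo, Rania, Linnea, Yusuf, Yael, Beck. Tamsin's chain of managers is Vikram, Hamid, Gus, Odalys, Pavel, Linnea, Yusuf, Yael, Beck. The first manager that appears in both chains is Linnea.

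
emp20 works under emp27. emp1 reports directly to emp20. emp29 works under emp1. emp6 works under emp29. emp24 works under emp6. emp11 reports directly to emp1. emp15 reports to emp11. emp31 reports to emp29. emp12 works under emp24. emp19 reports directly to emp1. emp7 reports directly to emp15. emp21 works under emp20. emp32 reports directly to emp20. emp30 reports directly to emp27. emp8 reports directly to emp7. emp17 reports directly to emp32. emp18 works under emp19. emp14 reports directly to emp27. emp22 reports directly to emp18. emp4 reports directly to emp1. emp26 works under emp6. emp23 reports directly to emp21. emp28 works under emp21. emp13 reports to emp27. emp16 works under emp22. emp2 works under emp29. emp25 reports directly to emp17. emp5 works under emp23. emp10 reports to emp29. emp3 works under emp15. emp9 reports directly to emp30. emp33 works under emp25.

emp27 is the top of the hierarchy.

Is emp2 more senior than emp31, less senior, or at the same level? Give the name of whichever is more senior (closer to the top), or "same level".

Both emp2 and emp31 are 4 levels below emp27.

same level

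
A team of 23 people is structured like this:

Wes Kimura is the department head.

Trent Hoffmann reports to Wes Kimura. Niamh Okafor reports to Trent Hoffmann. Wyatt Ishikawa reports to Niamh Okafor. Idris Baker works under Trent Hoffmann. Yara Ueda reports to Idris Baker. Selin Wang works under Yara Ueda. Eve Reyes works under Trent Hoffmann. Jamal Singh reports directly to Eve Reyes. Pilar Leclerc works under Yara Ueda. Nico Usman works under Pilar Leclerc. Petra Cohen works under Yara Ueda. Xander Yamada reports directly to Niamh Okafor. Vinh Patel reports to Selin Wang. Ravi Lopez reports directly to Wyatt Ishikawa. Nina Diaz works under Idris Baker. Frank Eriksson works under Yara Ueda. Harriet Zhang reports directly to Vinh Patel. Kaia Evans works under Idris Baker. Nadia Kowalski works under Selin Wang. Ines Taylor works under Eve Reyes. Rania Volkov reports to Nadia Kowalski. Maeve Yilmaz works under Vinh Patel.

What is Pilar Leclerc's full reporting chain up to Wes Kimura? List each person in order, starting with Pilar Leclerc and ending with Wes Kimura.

Pilar Leclerc -> Yara Ueda -> Idris Baker -> Trent Hoffmann -> Wes Kimura

Pilar Leclerc reports to Yara Ueda. Yara Ueda reports to Idris Baker. Idris Baker reports to Trent Hoffmann. Trent Hoffmann reports to Wes Kimura. Wes Kimura is at the top.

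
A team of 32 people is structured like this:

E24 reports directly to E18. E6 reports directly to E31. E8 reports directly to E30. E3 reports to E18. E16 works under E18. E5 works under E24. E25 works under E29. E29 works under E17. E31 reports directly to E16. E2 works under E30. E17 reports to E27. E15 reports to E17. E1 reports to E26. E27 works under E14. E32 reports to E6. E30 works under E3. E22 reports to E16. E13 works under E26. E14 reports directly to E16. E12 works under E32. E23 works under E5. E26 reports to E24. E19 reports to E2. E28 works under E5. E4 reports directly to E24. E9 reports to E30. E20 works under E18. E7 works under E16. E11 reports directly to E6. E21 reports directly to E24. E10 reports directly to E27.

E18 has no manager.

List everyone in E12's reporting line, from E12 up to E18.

E12 reports to E32. E32 reports to E6. E6 reports to E31. E31 reports to E16. E16 reports to E18. E18 is at the top.

E12 -> E32 -> E6 -> E31 -> E16 -> E18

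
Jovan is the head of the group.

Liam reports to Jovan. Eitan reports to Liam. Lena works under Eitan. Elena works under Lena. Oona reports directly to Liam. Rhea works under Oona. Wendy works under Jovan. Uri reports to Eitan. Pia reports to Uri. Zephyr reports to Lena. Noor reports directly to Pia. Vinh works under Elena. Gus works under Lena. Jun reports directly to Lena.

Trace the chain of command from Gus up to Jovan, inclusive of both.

Gus reports to Lena. Lena reports to Eitan. Eitan reports to Liam. Liam reports to Jovan. Jovan is at the top.

Gus -> Lena -> Eitan -> Liam -> Jovan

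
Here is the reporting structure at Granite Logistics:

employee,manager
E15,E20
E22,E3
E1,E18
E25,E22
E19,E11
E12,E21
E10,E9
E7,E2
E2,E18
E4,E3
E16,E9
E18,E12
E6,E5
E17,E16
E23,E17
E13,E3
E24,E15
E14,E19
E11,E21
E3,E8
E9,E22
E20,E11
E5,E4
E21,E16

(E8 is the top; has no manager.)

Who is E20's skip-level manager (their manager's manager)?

E21

E20 reports to E11, and E11 reports to E21. So E20's skip-level manager is E21.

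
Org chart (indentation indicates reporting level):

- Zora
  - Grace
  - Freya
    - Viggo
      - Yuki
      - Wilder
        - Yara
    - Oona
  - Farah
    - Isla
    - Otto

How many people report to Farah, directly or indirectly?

Farah directly manages Isla, Otto. Isla has no reports. Otto has no reports. So Farah's organization is 2 direct reports plus everyone under them: 1 + 1 = 2.

2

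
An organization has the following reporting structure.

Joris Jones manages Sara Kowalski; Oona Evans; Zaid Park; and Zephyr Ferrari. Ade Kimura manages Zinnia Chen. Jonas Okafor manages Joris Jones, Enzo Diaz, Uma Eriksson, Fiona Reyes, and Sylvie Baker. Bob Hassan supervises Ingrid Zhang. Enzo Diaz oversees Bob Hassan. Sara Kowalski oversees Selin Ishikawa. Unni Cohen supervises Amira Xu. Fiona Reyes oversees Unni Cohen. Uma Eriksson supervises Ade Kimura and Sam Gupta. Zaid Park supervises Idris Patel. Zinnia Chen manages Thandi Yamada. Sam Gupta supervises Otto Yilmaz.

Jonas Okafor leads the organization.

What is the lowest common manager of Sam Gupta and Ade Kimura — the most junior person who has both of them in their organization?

Uma Eriksson

Sam Gupta's chain of managers is Uma Eriksson, Jonas Okafor. Ade Kimura's chain of managers is Uma Eriksson, Jonas Okafor. The first manager that appears in both chains is Uma Eriksson.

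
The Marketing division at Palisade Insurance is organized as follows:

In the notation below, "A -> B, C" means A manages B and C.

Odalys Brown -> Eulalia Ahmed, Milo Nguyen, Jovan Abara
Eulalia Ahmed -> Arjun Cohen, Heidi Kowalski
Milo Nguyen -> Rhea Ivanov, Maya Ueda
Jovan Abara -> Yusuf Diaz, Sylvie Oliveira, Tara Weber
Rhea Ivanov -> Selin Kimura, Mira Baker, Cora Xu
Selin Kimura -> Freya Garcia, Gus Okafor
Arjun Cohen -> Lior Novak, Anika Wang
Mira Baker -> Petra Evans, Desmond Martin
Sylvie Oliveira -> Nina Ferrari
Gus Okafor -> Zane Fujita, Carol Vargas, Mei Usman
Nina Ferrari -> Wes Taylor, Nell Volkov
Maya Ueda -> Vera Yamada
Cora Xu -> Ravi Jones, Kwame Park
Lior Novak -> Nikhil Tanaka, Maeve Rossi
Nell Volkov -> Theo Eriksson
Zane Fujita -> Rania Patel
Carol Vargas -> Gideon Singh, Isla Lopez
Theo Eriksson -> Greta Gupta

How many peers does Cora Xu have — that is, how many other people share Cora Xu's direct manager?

Cora Xu reports to Rhea Ivanov. Rhea Ivanov's other direct reports are Selin Kimura, Mira Baker — 2 peers.

2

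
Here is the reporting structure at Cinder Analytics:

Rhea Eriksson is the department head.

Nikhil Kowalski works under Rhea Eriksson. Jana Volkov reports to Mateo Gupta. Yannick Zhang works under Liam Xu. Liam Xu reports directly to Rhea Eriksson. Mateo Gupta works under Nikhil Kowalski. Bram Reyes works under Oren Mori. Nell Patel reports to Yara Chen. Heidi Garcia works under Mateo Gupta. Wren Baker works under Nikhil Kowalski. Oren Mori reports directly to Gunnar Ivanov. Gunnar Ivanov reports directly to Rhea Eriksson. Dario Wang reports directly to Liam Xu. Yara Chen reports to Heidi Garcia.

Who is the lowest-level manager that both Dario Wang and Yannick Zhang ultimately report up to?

Liam Xu

Dario Wang's chain of managers is Liam Xu, Rhea Eriksson. Yannick Zhang's chain of managers is Liam Xu, Rhea Eriksson. The first manager that appears in both chains is Liam Xu.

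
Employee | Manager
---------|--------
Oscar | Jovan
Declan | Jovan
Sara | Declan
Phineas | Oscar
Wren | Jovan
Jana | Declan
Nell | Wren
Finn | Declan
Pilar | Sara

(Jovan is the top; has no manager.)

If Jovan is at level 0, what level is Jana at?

Chain from Jana up to Jovan: Jana → Declan → Jovan. That is 2 steps up, so Jana is 2 levels below Jovan.

2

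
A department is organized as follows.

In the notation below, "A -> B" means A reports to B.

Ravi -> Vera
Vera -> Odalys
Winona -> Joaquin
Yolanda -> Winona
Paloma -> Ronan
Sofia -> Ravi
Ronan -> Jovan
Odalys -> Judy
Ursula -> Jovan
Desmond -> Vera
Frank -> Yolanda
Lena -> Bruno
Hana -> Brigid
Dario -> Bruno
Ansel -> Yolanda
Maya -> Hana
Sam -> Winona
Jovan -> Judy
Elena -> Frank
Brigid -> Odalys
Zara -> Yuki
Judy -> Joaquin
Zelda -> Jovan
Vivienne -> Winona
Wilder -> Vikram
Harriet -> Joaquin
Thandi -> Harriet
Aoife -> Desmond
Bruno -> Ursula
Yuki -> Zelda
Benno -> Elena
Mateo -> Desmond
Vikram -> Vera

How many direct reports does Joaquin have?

Joaquin directly manages Judy, Winona, Harriet. That is 3 direct reports.

3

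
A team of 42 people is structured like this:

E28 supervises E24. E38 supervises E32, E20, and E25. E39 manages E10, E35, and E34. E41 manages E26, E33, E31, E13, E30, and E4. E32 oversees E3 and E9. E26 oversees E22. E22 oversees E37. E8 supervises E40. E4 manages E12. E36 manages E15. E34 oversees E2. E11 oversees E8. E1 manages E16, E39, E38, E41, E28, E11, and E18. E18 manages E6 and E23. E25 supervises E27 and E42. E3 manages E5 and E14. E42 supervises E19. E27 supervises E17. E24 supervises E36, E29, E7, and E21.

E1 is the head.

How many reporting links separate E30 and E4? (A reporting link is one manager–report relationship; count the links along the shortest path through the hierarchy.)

E30 is 1 level below E41, and E4 is 1 level below E41 (their lowest common manager). The shortest path runs up from E30 to E41 and back down to E4: 1 + 1 = 2 links.

2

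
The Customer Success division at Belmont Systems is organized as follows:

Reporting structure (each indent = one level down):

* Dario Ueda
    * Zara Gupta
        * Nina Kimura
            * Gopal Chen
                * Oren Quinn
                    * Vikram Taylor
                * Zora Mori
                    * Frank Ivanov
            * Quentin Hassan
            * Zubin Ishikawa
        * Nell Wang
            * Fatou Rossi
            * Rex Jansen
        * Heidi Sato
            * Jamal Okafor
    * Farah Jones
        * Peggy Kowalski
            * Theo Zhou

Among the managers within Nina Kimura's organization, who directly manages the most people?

Nina Kimura

Direct-report counts within Nina Kimura's organization: Nina Kimura has 3; Gopal Chen has 2; Zora Mori has 1; Oren Quinn has 1. The largest is 3, held by Nina Kimura.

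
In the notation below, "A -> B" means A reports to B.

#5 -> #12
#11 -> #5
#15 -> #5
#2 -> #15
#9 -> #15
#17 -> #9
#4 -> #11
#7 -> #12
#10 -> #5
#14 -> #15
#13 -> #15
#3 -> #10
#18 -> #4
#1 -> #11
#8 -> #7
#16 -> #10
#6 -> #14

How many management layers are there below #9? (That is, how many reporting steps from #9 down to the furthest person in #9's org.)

1

The longest chain under #9 runs #9 → #17, which is 1 level below #9.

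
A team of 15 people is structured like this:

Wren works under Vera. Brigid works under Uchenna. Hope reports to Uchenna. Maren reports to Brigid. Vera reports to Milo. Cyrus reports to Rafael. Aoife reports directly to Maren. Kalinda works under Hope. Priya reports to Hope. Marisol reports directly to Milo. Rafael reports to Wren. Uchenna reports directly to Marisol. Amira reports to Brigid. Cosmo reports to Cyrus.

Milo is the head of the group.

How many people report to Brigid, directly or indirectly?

Brigid directly manages Maren, Amira. Under Maren: Aoife (1). Amira has no reports. So Brigid's organization is 2 direct reports plus everyone under them: 2 + 1 = 3.

3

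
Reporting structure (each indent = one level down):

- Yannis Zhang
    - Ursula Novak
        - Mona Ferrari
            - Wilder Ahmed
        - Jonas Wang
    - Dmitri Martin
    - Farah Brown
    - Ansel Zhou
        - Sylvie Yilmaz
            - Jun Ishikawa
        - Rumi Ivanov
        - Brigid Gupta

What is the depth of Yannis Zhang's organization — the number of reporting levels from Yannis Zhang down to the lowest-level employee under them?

The longest chain under Yannis Zhang runs Yannis Zhang → Ansel Zhou → Sylvie Yilmaz → Jun Ishikawa, which is 3 levels below Yannis Zhang.

3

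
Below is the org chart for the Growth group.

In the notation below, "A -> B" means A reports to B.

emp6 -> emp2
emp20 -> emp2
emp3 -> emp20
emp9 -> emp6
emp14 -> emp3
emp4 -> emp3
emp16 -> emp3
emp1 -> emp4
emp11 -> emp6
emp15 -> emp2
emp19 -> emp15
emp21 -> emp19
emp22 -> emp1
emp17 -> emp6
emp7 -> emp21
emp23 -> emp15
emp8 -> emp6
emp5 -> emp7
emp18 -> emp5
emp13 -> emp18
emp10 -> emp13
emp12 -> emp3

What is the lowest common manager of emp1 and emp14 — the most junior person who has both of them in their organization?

emp3

emp1's chain of managers is emp4, emp3, emp20, emp2. emp14's chain of managers is emp3, emp20, emp2. The first manager that appears in both chains is emp3.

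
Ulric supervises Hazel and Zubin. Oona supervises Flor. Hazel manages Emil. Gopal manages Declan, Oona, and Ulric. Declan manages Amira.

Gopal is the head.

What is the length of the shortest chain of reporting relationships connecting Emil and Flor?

Emil is 3 levels below Gopal, and Flor is 2 levels below Gopal (their lowest common manager). The shortest path runs up from Emil to Gopal and back down to Flor: 3 + 2 = 5 links.

5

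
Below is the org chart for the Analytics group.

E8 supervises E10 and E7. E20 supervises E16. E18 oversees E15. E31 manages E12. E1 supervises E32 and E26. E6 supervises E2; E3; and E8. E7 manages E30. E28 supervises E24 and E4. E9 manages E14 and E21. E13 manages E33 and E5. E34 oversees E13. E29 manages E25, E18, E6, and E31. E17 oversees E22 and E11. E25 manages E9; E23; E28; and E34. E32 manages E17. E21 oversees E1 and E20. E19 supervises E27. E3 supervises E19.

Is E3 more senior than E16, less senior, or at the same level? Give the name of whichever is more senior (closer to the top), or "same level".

E3 is 2 levels below E29; E16 is 5. E3 is higher.

E3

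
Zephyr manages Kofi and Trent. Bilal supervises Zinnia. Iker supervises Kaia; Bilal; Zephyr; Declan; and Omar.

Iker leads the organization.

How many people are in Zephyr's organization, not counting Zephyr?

2

Zephyr directly manages Kofi, Trent. Kofi has no reports. Trent has no reports. So Zephyr's organization is 2 direct reports plus everyone under them: 1 + 1 = 2.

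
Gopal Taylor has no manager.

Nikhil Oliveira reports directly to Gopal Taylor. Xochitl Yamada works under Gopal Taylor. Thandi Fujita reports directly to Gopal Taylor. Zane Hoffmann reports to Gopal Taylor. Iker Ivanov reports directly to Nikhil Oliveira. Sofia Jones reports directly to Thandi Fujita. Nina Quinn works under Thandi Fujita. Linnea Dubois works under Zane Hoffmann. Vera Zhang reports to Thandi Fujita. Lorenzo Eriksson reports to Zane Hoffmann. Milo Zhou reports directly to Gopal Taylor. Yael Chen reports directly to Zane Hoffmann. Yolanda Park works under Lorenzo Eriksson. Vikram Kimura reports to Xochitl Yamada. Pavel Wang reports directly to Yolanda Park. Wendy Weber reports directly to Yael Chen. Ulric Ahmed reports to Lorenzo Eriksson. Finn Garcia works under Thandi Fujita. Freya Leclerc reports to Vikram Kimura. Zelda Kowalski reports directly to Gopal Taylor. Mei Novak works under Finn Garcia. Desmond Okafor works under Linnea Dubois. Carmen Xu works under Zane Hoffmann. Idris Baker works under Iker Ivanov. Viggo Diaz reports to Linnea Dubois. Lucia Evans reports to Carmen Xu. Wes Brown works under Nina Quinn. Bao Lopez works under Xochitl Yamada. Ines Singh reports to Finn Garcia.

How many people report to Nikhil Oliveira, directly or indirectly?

2

Nikhil Oliveira directly manages Iker Ivanov. Under Iker Ivanov: Idris Baker (1). That's 2 in total.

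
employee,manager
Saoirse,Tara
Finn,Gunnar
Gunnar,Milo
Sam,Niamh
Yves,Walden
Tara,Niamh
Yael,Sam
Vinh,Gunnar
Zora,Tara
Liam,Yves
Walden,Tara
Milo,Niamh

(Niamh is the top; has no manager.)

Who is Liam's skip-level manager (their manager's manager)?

Walden

Liam reports to Yves, and Yves reports to Walden. So Liam's skip-level manager is Walden.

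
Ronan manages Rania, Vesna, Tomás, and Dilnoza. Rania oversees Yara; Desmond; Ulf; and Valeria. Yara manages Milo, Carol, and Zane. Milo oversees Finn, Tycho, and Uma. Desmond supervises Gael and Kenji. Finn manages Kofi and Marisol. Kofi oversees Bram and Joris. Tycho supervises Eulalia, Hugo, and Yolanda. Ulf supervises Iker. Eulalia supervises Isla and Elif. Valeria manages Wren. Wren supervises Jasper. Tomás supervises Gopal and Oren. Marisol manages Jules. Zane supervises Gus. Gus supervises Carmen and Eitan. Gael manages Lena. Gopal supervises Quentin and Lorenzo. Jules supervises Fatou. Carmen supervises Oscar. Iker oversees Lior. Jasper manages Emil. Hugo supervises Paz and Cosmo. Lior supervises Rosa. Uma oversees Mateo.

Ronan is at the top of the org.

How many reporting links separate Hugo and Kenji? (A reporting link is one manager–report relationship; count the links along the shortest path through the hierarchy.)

Hugo is 4 levels below Rania, and Kenji is 2 levels below Rania (their lowest common manager). The shortest path runs up from Hugo to Rania and back down to Kenji: 4 + 2 = 6 links.

6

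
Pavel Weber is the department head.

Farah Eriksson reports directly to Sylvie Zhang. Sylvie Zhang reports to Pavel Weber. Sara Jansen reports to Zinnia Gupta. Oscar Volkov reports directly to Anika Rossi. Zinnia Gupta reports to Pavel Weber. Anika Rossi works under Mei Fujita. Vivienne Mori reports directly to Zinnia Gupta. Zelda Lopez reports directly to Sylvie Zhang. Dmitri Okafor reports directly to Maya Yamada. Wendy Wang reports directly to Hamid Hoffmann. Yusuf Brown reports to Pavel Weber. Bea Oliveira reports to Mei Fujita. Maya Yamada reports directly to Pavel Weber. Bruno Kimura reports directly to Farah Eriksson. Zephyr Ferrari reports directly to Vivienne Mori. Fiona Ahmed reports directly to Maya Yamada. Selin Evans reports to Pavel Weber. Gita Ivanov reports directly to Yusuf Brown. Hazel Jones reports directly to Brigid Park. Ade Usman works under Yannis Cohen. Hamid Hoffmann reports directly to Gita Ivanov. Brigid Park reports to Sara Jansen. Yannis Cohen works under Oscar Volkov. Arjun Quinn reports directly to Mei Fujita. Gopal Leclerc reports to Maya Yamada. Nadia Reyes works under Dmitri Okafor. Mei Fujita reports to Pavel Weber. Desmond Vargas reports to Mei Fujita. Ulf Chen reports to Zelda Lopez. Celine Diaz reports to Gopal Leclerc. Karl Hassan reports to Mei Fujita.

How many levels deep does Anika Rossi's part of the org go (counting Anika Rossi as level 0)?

3

The longest chain under Anika Rossi runs Anika Rossi → Oscar Volkov → Yannis Cohen → Ade Usman, which is 3 levels below Anika Rossi.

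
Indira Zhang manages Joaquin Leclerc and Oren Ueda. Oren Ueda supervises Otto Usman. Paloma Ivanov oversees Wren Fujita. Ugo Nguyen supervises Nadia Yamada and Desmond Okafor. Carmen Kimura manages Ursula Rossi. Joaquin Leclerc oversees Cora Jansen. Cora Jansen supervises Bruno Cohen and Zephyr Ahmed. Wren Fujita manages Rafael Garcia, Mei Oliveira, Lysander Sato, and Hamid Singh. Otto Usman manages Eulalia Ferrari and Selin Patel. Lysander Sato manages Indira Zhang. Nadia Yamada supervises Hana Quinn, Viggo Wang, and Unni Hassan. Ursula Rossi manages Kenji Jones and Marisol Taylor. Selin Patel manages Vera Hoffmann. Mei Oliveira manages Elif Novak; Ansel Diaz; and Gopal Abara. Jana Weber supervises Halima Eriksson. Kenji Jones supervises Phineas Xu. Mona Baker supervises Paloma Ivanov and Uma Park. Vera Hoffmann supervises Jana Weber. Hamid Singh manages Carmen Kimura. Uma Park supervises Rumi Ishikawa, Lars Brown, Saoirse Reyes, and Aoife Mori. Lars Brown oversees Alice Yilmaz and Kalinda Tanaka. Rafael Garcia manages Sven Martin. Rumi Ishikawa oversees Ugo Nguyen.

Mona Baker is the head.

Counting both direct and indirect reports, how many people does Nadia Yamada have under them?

3

Nadia Yamada directly manages Hana Quinn, Viggo Wang, Unni Hassan. Hana Quinn has no reports. Viggo Wang has no reports. Unni Hassan has no reports. So Nadia Yamada's organization is 3 direct reports plus everyone under them: 1 + 1 + 1 = 3.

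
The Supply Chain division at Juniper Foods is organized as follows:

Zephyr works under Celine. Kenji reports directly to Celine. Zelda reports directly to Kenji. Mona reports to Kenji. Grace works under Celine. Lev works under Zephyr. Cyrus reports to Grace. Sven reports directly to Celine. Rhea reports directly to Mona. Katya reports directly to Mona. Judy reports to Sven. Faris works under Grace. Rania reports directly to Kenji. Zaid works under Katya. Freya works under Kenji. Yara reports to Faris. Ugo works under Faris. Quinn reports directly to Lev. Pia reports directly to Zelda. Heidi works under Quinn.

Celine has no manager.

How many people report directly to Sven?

Sven directly manages Judy. That is 1 direct report.

1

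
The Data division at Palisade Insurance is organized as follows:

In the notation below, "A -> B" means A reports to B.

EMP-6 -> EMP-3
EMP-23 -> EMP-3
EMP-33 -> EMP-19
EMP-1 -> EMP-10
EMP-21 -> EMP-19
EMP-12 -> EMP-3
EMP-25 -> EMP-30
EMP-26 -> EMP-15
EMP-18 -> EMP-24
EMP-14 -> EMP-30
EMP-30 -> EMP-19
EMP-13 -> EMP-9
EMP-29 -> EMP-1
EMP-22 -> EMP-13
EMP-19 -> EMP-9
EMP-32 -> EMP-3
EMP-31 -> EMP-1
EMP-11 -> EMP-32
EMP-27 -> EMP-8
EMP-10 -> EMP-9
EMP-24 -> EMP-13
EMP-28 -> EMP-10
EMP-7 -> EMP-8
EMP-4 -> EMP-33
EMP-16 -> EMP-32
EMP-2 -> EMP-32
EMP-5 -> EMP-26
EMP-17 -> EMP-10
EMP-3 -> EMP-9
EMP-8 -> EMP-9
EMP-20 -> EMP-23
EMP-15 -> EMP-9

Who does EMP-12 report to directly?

EMP-12 reports directly to EMP-3.

EMP-3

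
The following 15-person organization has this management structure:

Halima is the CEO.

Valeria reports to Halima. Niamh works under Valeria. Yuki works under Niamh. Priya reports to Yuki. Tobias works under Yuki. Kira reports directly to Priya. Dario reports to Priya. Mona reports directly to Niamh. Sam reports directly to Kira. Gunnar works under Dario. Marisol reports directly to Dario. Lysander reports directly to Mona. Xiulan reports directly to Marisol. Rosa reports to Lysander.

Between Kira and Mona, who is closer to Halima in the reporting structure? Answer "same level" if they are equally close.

Kira is 5 levels below Halima; Mona is 3. Mona is higher.

Mona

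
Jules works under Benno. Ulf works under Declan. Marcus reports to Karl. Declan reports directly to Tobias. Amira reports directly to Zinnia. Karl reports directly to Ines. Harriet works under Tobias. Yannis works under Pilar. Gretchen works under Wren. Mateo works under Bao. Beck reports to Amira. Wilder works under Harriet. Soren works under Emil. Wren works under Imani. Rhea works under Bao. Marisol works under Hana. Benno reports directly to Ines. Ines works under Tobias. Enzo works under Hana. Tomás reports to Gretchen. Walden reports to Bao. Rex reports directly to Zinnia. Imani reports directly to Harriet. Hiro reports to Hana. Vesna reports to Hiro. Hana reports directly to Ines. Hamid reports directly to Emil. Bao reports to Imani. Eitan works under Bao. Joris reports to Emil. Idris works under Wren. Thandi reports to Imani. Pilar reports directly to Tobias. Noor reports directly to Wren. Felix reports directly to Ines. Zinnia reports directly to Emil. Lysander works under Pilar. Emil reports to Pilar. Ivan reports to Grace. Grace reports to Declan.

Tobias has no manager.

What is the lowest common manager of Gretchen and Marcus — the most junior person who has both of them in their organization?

Tobias

Gretchen's chain of managers is Wren, Imani, Harriet, Tobias. Marcus's chain of managers is Karl, Ines, Tobias. The first manager that appears in both chains is Tobias.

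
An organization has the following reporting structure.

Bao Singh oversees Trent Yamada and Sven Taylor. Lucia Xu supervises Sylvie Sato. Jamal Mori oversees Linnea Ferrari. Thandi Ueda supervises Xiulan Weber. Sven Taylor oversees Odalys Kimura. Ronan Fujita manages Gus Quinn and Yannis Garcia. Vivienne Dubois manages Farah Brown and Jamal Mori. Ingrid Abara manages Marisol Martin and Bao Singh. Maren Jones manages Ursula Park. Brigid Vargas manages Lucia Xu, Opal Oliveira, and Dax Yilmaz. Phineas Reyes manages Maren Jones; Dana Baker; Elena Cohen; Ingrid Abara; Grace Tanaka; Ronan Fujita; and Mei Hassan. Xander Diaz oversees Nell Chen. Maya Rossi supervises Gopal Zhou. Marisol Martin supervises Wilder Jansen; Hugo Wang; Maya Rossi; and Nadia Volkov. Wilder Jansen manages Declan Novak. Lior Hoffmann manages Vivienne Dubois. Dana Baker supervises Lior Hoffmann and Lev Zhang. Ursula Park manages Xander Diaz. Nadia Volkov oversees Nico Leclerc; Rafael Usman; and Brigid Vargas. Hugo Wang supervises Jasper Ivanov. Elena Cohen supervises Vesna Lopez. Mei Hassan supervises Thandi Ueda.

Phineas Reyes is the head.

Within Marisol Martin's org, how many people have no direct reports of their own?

8

The people in Marisol Martin's organization with no one reporting to them are Jasper Ivanov, Gopal Zhou, Declan Novak, Nico Leclerc, Rafael Usman, Opal Oliveira, Dax Yilmaz, Sylvie Sato. That is 8.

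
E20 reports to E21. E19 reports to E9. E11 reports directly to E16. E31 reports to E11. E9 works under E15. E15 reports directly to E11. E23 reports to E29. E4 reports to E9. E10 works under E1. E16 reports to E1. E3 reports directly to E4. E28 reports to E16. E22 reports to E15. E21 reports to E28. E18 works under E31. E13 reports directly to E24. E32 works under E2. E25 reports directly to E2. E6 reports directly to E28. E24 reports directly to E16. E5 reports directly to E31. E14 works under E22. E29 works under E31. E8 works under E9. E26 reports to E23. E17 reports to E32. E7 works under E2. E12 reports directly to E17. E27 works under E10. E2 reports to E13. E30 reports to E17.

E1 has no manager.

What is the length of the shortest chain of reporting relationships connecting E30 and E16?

E30 is in E16's organization: the chain from E30 up to E16 is E30 → E17 → E32 → E2 → E13 → E24 → E16, which is 6 links.

6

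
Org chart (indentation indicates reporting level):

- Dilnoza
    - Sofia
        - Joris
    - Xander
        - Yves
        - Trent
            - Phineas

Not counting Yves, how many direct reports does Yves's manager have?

Yves reports to Xander. Xander's other direct reports are Trent — 1 peer.

1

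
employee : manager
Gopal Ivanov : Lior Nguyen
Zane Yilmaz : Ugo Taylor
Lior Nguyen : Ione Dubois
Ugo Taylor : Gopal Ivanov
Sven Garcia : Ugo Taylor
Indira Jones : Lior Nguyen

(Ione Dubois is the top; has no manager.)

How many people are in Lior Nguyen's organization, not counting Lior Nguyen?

Lior Nguyen directly manages Indira Jones, Gopal Ivanov. Indira Jones has no reports. Under Gopal Ivanov: Ugo Taylor, Zane Yilmaz, Sven Garcia (3). So Lior Nguyen's organization is 2 direct reports plus everyone under them: 1 + 4 = 5.

5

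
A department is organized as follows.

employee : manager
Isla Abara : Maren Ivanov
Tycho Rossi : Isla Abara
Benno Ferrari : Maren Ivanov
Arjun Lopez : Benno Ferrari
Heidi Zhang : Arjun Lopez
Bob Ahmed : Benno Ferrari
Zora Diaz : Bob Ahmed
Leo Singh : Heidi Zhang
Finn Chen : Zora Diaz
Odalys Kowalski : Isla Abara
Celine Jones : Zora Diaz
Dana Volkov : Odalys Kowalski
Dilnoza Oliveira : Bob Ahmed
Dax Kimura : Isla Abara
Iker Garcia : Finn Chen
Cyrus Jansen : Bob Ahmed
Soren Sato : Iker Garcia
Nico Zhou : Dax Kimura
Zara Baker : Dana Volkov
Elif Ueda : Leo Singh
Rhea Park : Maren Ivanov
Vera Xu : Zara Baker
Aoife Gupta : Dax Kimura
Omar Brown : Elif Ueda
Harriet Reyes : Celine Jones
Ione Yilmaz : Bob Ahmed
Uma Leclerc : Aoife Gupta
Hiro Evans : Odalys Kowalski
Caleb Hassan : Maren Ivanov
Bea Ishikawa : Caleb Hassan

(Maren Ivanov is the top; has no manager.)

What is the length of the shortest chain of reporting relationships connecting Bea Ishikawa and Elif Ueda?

7

Bea Ishikawa is 2 levels below Maren Ivanov, and Elif Ueda is 5 levels below Maren Ivanov (their lowest common manager). The shortest path runs up from Bea Ishikawa to Maren Ivanov and back down to Elif Ueda: 2 + 5 = 7 links.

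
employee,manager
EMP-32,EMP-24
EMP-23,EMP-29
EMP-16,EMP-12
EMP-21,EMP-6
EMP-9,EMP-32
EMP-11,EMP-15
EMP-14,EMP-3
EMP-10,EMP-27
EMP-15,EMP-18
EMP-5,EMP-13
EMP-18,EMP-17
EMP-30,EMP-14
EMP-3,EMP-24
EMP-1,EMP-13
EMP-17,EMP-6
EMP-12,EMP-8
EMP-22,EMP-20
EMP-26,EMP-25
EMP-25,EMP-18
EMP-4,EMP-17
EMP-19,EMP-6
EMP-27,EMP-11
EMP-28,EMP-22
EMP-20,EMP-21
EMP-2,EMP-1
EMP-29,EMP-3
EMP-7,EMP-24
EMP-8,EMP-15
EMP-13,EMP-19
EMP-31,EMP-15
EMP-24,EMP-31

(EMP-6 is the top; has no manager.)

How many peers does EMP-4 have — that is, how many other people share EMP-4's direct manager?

EMP-4 reports to EMP-17. EMP-17's other direct reports are EMP-18 — 1 peer.

1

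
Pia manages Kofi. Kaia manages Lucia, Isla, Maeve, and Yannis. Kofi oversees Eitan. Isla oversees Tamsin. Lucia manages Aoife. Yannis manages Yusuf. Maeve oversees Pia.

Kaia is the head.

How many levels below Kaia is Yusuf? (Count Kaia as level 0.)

2

Chain from Yusuf up to Kaia: Yusuf → Yannis → Kaia. That is 2 steps up, so Yusuf is 2 levels below Kaia.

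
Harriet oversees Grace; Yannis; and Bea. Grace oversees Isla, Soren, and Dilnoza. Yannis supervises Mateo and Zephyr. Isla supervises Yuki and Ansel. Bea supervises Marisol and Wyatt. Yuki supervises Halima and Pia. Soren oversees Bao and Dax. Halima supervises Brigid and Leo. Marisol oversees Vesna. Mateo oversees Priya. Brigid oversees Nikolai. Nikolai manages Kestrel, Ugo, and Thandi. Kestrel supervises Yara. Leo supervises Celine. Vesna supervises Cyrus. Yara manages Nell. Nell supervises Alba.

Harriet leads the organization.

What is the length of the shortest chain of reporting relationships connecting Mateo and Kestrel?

9

Mateo is 2 levels below Harriet, and Kestrel is 7 levels below Harriet (their lowest common manager). The shortest path runs up from Mateo to Harriet and back down to Kestrel: 2 + 7 = 9 links.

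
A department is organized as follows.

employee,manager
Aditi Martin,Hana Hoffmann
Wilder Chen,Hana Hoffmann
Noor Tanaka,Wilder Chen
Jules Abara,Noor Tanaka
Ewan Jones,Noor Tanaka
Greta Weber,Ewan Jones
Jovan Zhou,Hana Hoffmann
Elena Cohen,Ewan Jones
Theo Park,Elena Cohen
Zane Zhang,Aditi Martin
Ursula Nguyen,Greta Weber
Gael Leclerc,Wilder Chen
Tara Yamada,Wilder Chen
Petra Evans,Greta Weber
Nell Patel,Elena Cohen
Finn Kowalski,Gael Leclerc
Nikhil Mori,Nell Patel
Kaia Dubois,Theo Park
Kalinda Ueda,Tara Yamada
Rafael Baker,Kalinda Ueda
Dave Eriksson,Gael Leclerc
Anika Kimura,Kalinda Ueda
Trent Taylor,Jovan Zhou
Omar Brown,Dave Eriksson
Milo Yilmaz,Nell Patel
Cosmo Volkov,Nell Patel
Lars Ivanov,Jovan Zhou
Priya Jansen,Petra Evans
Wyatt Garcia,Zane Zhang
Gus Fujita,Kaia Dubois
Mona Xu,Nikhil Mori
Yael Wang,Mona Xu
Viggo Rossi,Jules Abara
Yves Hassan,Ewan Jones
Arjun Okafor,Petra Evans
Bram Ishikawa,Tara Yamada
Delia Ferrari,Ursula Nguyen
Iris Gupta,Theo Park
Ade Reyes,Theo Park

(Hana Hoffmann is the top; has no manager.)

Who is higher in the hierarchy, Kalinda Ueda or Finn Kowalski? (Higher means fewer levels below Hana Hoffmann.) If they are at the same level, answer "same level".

same level

Both Kalinda Ueda and Finn Kowalski are 3 levels below Hana Hoffmann.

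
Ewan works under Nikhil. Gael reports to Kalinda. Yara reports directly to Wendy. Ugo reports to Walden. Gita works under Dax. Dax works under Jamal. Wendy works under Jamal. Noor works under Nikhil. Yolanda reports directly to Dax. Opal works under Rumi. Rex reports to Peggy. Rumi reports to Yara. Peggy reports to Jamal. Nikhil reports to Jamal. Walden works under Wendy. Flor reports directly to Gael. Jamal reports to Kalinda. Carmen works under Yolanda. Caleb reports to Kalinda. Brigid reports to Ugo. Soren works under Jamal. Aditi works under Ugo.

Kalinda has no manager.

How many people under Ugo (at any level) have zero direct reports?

2

The people in Ugo's organization with no one reporting to them are Brigid, Aditi. That is 2.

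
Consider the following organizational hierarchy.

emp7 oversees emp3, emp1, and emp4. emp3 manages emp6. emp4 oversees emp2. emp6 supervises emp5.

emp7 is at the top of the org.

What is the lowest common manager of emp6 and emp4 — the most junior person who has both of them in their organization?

emp6's chain of managers is emp3, emp7. emp4's chain of managers is emp7. The first manager that appears in both chains is emp7.

emp7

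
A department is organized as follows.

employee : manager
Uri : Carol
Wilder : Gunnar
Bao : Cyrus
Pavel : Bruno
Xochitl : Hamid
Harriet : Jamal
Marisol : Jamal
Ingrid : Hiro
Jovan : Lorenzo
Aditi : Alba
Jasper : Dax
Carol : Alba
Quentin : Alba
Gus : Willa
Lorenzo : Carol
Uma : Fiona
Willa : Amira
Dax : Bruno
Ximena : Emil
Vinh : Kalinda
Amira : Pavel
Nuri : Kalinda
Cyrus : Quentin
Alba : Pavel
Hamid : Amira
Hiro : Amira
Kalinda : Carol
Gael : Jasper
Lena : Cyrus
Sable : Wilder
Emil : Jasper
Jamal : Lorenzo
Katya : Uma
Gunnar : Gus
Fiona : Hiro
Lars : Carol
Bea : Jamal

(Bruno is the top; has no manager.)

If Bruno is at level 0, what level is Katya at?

6

Chain from Katya up to Bruno: Katya → Uma → Fiona → Hiro → Amira → Pavel → Bruno. That is 6 steps up, so Katya is 6 levels below Bruno.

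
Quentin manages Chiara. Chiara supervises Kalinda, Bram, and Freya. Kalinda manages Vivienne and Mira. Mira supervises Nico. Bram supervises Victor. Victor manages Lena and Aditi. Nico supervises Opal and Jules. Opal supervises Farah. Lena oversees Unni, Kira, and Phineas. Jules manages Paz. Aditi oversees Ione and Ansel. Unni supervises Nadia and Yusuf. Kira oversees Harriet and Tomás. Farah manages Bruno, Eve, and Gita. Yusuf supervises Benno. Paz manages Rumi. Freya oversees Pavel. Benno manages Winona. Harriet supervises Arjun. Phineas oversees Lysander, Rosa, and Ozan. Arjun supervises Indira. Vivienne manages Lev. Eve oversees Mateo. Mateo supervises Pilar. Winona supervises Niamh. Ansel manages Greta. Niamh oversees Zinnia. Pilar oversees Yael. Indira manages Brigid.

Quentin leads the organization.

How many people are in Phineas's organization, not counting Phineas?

Phineas directly manages Ozan, Lysander, Rosa. Ozan has no reports. Lysander has no reports. Rosa has no reports. So Phineas's organization is 3 direct reports plus everyone under them: 1 + 1 + 1 = 3.

3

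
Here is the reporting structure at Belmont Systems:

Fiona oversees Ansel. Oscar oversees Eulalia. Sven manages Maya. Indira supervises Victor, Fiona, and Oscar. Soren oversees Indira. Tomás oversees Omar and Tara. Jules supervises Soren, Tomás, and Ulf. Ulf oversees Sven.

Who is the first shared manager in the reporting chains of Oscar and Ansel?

Indira

Oscar's chain of managers is Indira, Soren, Jules. Ansel's chain of managers is Fiona, Indira, Soren, Jules. The first manager that appears in both chains is Indira.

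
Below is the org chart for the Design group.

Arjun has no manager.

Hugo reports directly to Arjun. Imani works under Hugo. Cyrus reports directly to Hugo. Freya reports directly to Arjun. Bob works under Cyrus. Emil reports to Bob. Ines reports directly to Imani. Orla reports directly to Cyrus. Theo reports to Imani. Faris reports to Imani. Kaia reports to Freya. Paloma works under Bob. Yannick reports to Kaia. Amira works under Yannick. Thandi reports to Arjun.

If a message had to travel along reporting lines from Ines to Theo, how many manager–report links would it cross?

2

Ines is 1 level below Imani, and Theo is 1 level below Imani (their lowest common manager). The shortest path runs up from Ines to Imani and back down to Theo: 1 + 1 = 2 links.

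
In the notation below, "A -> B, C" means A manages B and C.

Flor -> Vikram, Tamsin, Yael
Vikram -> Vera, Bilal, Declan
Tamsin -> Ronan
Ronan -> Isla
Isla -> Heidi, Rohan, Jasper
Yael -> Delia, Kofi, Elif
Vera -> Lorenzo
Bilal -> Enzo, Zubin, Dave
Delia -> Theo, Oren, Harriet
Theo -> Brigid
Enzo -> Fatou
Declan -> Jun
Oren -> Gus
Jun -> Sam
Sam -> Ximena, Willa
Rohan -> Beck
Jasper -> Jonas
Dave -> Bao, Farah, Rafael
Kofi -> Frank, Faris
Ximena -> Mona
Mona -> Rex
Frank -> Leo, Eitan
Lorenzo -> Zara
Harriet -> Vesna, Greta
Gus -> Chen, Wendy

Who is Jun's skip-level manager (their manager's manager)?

Jun reports to Declan, and Declan reports to Vikram. So Jun's skip-level manager is Vikram.

Vikram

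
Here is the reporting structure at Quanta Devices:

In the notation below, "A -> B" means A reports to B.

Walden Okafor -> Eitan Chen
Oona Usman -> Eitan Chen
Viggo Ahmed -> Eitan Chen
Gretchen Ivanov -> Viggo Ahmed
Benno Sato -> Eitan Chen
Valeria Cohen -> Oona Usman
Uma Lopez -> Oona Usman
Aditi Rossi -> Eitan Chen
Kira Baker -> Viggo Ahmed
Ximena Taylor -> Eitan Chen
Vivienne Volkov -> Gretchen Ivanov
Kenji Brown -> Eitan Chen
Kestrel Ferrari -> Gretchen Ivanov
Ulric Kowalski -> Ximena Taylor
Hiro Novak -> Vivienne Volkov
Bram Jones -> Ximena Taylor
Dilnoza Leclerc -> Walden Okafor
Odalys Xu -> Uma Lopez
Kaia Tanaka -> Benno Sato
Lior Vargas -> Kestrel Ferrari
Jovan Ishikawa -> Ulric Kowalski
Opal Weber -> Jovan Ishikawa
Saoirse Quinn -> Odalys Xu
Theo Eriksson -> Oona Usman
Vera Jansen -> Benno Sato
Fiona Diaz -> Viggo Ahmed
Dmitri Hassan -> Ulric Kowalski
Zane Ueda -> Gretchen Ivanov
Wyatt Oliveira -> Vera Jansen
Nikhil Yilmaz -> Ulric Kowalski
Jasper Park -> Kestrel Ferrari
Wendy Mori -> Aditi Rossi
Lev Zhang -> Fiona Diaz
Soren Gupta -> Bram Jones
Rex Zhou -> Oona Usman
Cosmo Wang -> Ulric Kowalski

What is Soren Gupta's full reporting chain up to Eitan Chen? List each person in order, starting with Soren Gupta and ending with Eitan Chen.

Soren Gupta -> Bram Jones -> Ximena Taylor -> Eitan Chen

Soren Gupta reports to Bram Jones. Bram Jones reports to Ximena Taylor. Ximena Taylor reports to Eitan Chen. Eitan Chen is at the top.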